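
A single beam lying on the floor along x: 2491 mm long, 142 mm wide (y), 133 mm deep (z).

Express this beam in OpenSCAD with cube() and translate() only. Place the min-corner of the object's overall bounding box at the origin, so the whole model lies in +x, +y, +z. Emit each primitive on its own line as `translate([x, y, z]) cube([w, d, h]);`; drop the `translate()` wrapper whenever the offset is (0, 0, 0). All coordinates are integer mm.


cube([2491, 142, 133]);


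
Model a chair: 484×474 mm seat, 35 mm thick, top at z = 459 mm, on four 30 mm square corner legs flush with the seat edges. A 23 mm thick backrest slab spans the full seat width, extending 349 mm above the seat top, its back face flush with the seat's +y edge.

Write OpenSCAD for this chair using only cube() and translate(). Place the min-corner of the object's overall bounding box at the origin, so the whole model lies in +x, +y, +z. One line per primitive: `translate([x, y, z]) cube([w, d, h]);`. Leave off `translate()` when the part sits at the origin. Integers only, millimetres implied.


translate([0, 0, 424]) cube([484, 474, 35]);
cube([30, 30, 424]);
translate([454, 0, 0]) cube([30, 30, 424]);
translate([0, 444, 0]) cube([30, 30, 424]);
translate([454, 444, 0]) cube([30, 30, 424]);
translate([0, 451, 459]) cube([484, 23, 349]);


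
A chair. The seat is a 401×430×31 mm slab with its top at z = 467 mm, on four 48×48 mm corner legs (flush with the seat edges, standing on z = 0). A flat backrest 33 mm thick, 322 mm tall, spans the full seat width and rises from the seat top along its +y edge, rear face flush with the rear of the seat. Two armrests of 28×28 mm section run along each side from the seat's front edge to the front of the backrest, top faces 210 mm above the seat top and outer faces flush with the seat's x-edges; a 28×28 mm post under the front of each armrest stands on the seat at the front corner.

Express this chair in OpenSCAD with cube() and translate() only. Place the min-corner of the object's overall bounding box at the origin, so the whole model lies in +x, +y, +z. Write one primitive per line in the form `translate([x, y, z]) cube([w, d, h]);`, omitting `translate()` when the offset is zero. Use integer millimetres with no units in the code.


translate([0, 0, 436]) cube([401, 430, 31]);
cube([48, 48, 436]);
translate([353, 0, 0]) cube([48, 48, 436]);
translate([0, 382, 0]) cube([48, 48, 436]);
translate([353, 382, 0]) cube([48, 48, 436]);
translate([0, 397, 467]) cube([401, 33, 322]);
translate([0, 0, 649]) cube([28, 397, 28]);
translate([373, 0, 649]) cube([28, 397, 28]);
translate([0, 0, 467]) cube([28, 28, 182]);
translate([373, 0, 467]) cube([28, 28, 182]);


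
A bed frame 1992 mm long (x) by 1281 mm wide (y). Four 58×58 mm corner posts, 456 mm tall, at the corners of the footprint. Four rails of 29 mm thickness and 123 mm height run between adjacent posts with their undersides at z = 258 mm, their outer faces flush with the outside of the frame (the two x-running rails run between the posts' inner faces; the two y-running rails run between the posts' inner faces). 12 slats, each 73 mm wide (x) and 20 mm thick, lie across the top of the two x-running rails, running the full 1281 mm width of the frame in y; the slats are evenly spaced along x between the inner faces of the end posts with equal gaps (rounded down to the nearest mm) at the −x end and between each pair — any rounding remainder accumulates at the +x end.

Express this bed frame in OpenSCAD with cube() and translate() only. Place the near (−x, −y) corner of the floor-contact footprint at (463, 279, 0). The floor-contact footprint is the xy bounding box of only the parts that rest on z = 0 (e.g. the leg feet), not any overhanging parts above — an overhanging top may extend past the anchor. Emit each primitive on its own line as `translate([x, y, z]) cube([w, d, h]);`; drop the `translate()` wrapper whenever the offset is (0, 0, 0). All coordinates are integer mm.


translate([463, 279, 0]) cube([58, 58, 456]);
translate([463, 1502, 0]) cube([58, 58, 456]);
translate([2397, 279, 0]) cube([58, 58, 456]);
translate([2397, 1502, 0]) cube([58, 58, 456]);
translate([521, 279, 258]) cube([1876, 29, 123]);
translate([521, 1531, 258]) cube([1876, 29, 123]);
translate([463, 337, 258]) cube([29, 1165, 123]);
translate([2426, 337, 258]) cube([29, 1165, 123]);
translate([597, 279, 381]) cube([73, 1281, 20]);
translate([746, 279, 381]) cube([73, 1281, 20]);
translate([895, 279, 381]) cube([73, 1281, 20]);
translate([1044, 279, 381]) cube([73, 1281, 20]);
translate([1193, 279, 381]) cube([73, 1281, 20]);
translate([1342, 279, 381]) cube([73, 1281, 20]);
translate([1491, 279, 381]) cube([73, 1281, 20]);
translate([1640, 279, 381]) cube([73, 1281, 20]);
translate([1789, 279, 381]) cube([73, 1281, 20]);
translate([1938, 279, 381]) cube([73, 1281, 20]);
translate([2087, 279, 381]) cube([73, 1281, 20]);
translate([2236, 279, 381]) cube([73, 1281, 20]);


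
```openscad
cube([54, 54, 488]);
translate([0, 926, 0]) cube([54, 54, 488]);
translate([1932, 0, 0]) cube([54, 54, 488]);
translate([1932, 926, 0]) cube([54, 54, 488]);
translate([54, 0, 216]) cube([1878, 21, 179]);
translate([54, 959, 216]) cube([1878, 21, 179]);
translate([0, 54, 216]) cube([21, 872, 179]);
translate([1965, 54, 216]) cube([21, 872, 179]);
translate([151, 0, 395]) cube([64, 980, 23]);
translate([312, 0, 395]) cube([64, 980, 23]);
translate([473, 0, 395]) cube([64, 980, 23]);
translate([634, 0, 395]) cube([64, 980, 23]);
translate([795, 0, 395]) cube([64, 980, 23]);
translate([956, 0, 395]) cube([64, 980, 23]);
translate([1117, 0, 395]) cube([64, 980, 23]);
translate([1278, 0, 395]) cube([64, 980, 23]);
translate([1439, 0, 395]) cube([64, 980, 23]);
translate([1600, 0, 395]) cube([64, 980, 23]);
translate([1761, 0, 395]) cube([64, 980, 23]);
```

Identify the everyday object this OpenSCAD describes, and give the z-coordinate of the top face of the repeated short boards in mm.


A bed frame. The slat-top height is 418 mm.

Four posts, four rails, and a row of slats — a bed frame. Slats sit on the rails at z = 216 + 179 = 395; with slat thickness 23, the top is 418 mm.


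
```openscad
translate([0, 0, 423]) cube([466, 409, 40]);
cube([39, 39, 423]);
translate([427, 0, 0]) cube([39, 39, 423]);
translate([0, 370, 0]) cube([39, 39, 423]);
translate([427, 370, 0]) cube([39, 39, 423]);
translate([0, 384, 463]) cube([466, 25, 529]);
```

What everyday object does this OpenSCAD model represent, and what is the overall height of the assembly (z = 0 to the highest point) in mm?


A chair. The overall height is 992 mm.

A slab on four corner posts with a tall panel at the back — a chair. The seat slab sits at z = 423 with thickness 40, and the 529 mm backrest starts at the seat top, so the overall height is 423 + 40 + 529 = 992 mm.


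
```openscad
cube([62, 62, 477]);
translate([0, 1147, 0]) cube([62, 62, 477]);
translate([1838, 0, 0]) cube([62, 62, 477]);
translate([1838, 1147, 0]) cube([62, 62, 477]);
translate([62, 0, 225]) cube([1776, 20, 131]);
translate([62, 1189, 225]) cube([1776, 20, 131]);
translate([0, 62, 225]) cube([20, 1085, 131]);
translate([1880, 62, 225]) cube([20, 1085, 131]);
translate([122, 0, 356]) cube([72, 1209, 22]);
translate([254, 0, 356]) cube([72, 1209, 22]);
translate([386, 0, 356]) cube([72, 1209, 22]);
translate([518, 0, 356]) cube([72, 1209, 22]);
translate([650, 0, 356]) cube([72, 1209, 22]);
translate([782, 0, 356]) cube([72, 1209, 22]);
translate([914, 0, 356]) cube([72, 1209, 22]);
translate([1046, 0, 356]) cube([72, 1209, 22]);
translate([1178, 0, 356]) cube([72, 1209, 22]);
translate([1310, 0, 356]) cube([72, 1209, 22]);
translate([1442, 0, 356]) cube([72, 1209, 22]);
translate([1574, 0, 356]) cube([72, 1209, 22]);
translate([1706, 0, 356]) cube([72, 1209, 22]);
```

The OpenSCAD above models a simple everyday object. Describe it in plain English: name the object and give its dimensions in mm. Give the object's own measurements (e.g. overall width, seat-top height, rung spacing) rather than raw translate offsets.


A bed frame 1900 mm long (x) by 1209 mm wide (y). Four 62×62 mm corner posts, 477 mm tall, at the corners of the footprint. Four rails of 20 mm thickness and 131 mm height run between adjacent posts with their undersides at z = 225 mm, their outer faces flush with the outside of the frame (the two x-running rails run between the posts' inner faces; the two y-running rails run between the posts' inner faces). 13 slats, each 72 mm wide (x) and 22 mm thick, lie across the top of the two x-running rails, running the full 1209 mm width of the frame in y; along x they sit between the end posts with a 60 mm gap after the −x posts and between neighbouring slats and before the +x posts.


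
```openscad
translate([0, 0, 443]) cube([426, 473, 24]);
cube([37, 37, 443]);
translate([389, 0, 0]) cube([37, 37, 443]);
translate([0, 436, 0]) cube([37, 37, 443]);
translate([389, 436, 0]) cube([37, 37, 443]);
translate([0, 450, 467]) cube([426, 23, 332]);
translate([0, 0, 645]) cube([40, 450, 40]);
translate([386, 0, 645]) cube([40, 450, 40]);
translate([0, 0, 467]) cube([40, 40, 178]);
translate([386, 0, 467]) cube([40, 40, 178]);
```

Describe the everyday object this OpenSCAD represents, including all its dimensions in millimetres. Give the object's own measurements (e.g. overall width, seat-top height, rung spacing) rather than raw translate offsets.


A chair. The seat is a 426×473×24 mm slab with its top at z = 467 mm, on four 37×37 mm corner legs (flush with the seat edges, standing on z = 0). A flat backrest 23 mm thick, 332 mm tall, spans the full seat width and rises from the seat top along its +y edge, rear face flush with the rear of the seat. Two armrests of 40×40 mm section run along each side from the seat's front edge to the front of the backrest, top faces 218 mm above the seat top and outer faces flush with the seat's x-edges; a 40×40 mm post under the front of each armrest stands on the seat at the front corner.


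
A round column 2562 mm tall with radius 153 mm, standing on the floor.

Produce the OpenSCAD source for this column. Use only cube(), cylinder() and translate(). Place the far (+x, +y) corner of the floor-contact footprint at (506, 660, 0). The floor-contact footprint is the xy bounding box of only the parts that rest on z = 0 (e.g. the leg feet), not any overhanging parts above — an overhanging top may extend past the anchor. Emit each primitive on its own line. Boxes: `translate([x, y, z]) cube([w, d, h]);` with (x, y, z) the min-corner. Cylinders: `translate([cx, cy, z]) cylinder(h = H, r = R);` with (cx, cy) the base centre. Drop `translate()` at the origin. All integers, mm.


translate([353, 507, 0]) cylinder(h = 2562, r = 153);


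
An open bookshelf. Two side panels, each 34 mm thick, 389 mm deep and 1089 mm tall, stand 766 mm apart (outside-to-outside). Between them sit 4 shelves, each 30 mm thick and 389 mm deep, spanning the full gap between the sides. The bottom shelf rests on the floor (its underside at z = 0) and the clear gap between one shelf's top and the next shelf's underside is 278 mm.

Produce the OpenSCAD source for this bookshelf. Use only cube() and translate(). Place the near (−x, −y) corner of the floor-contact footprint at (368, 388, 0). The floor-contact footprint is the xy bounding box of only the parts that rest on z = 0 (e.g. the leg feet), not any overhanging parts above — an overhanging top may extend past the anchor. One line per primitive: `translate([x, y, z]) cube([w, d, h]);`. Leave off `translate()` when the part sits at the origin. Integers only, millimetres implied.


translate([368, 388, 0]) cube([34, 389, 1089]);
translate([1100, 388, 0]) cube([34, 389, 1089]);
translate([402, 388, 0]) cube([698, 389, 30]);
translate([402, 388, 308]) cube([698, 389, 30]);
translate([402, 388, 616]) cube([698, 389, 30]);
translate([402, 388, 924]) cube([698, 389, 30]);


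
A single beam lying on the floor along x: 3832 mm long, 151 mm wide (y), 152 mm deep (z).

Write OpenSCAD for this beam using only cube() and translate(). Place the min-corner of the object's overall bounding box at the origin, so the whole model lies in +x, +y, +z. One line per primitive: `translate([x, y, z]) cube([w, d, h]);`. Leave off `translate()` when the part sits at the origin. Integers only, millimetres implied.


cube([3832, 151, 152]);


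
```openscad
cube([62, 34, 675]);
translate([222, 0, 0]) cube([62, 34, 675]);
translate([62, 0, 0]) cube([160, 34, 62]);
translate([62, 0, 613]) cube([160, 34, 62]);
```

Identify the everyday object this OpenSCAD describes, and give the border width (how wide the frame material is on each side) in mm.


A picture frame. The border width is 62 mm.

Four thin pieces enclosing a rectangular opening — a picture frame. The two full-height stiles are 675 mm tall; the top rail sits at z = 613 and is 62 mm tall, so the border above the opening is 675 − 613 = 62 mm, matching the stile x-width.


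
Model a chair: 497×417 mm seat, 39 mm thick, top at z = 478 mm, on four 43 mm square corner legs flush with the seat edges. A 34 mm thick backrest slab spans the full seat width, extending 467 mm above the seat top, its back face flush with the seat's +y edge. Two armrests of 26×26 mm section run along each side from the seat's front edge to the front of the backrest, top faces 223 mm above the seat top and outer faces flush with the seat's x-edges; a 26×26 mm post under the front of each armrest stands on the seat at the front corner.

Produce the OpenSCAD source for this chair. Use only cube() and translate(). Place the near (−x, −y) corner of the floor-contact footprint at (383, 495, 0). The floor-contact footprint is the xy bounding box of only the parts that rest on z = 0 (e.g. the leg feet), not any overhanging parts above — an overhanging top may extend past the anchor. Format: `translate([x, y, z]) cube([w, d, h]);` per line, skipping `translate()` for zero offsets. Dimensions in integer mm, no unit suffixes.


translate([383, 495, 439]) cube([497, 417, 39]);
translate([383, 495, 0]) cube([43, 43, 439]);
translate([837, 495, 0]) cube([43, 43, 439]);
translate([383, 869, 0]) cube([43, 43, 439]);
translate([837, 869, 0]) cube([43, 43, 439]);
translate([383, 878, 478]) cube([497, 34, 467]);
translate([383, 495, 675]) cube([26, 383, 26]);
translate([854, 495, 675]) cube([26, 383, 26]);
translate([383, 495, 478]) cube([26, 26, 197]);
translate([854, 495, 478]) cube([26, 26, 197]);


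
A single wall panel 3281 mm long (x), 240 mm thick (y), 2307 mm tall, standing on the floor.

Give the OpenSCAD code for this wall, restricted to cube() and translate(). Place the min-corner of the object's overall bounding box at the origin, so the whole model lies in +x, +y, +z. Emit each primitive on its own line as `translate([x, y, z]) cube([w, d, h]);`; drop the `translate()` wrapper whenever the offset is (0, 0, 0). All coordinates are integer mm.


cube([3281, 240, 2307]);


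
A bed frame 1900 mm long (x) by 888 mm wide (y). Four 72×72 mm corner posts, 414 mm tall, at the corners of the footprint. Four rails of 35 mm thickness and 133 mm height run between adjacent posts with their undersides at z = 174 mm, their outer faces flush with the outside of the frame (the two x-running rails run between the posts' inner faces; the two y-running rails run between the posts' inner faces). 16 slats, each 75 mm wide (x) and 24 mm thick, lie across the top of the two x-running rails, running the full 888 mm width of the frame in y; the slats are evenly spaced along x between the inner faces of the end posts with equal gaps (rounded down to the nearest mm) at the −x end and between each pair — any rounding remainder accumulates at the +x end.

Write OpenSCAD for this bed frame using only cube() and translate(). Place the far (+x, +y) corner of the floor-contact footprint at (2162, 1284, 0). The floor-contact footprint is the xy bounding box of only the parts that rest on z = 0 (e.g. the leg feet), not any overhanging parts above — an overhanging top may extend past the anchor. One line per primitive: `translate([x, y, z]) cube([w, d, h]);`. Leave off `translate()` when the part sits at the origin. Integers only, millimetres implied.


// slat z = rail_z + rail_h = 174 + 133 = 307
// slat gap = ⌊(1756 − 16·75) / 17⌋ = 32
translate([262, 396, 0]) cube([72, 72, 414]);
translate([262, 1212, 0]) cube([72, 72, 414]);
translate([2090, 396, 0]) cube([72, 72, 414]);
translate([2090, 1212, 0]) cube([72, 72, 414]);
translate([334, 396, 174]) cube([1756, 35, 133]);
translate([334, 1249, 174]) cube([1756, 35, 133]);
translate([262, 468, 174]) cube([35, 744, 133]);
translate([2127, 468, 174]) cube([35, 744, 133]);
translate([366, 396, 307]) cube([75, 888, 24]);
translate([473, 396, 307]) cube([75, 888, 24]);
translate([580, 396, 307]) cube([75, 888, 24]);
translate([687, 396, 307]) cube([75, 888, 24]);
translate([794, 396, 307]) cube([75, 888, 24]);
translate([901, 396, 307]) cube([75, 888, 24]);
translate([1008, 396, 307]) cube([75, 888, 24]);
translate([1115, 396, 307]) cube([75, 888, 24]);
translate([1222, 396, 307]) cube([75, 888, 24]);
translate([1329, 396, 307]) cube([75, 888, 24]);
translate([1436, 396, 307]) cube([75, 888, 24]);
translate([1543, 396, 307]) cube([75, 888, 24]);
translate([1650, 396, 307]) cube([75, 888, 24]);
translate([1757, 396, 307]) cube([75, 888, 24]);
translate([1864, 396, 307]) cube([75, 888, 24]);
translate([1971, 396, 307]) cube([75, 888, 24]);


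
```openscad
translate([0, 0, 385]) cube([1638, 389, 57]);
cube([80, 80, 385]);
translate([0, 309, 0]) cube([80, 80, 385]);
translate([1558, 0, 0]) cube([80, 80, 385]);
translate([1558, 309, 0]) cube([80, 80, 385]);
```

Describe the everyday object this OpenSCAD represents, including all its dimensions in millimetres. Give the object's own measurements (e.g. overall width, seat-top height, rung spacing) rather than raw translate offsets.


A bench: a 1638×389 mm seat slab, 57 mm thick, top at z = 442 mm, on four 80×80 mm square legs flush with the seat corners and standing on z = 0.


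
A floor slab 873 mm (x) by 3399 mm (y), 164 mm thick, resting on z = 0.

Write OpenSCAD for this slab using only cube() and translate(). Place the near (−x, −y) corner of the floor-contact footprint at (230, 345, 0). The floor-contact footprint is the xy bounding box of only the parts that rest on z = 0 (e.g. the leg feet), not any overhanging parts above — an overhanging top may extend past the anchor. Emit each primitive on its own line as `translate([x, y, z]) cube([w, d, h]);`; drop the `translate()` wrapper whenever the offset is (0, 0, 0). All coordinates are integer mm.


translate([230, 345, 0]) cube([873, 3399, 164]);


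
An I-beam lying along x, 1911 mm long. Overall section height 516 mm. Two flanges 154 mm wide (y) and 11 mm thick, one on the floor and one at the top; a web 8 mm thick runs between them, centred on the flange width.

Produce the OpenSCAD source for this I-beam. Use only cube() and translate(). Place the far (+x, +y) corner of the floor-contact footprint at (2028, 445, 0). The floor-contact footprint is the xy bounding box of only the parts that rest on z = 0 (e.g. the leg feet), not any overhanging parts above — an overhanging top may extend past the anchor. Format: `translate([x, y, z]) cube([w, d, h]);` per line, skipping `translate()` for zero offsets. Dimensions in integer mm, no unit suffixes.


translate([117, 291, 0]) cube([1911, 154, 11]);
translate([117, 364, 11]) cube([1911, 8, 494]);
translate([117, 291, 505]) cube([1911, 154, 11]);


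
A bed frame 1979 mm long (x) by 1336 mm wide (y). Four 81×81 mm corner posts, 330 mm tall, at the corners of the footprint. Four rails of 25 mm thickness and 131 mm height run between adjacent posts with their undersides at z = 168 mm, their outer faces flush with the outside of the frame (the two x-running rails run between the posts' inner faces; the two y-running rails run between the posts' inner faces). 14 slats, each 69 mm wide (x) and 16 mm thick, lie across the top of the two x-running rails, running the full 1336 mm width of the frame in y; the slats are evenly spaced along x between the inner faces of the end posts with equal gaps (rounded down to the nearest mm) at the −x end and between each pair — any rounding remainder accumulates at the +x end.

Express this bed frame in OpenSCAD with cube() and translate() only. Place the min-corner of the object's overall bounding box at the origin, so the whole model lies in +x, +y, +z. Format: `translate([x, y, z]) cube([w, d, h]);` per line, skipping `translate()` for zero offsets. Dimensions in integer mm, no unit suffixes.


// slat z = rail_z + rail_h = 168 + 131 = 299
// slat gap = ⌊(1817 − 14·69) / 15⌋ = 56
cube([81, 81, 330]);
translate([0, 1255, 0]) cube([81, 81, 330]);
translate([1898, 0, 0]) cube([81, 81, 330]);
translate([1898, 1255, 0]) cube([81, 81, 330]);
translate([81, 0, 168]) cube([1817, 25, 131]);
translate([81, 1311, 168]) cube([1817, 25, 131]);
translate([0, 81, 168]) cube([25, 1174, 131]);
translate([1954, 81, 168]) cube([25, 1174, 131]);
translate([137, 0, 299]) cube([69, 1336, 16]);
translate([262, 0, 299]) cube([69, 1336, 16]);
translate([387, 0, 299]) cube([69, 1336, 16]);
translate([512, 0, 299]) cube([69, 1336, 16]);
translate([637, 0, 299]) cube([69, 1336, 16]);
translate([762, 0, 299]) cube([69, 1336, 16]);
translate([887, 0, 299]) cube([69, 1336, 16]);
translate([1012, 0, 299]) cube([69, 1336, 16]);
translate([1137, 0, 299]) cube([69, 1336, 16]);
translate([1262, 0, 299]) cube([69, 1336, 16]);
translate([1387, 0, 299]) cube([69, 1336, 16]);
translate([1512, 0, 299]) cube([69, 1336, 16]);
translate([1637, 0, 299]) cube([69, 1336, 16]);
translate([1762, 0, 299]) cube([69, 1336, 16]);


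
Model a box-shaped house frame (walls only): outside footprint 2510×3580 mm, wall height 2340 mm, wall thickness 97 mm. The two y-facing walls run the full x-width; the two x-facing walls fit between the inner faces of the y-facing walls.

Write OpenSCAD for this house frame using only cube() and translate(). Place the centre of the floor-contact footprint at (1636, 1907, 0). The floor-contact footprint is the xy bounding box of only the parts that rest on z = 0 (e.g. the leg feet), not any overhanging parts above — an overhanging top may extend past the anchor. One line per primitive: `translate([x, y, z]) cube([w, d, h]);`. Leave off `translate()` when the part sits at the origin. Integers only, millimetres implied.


translate([381, 117, 0]) cube([2510, 97, 2340]);
translate([381, 3600, 0]) cube([2510, 97, 2340]);
translate([381, 214, 0]) cube([97, 3386, 2340]);
translate([2794, 214, 0]) cube([97, 3386, 2340]);


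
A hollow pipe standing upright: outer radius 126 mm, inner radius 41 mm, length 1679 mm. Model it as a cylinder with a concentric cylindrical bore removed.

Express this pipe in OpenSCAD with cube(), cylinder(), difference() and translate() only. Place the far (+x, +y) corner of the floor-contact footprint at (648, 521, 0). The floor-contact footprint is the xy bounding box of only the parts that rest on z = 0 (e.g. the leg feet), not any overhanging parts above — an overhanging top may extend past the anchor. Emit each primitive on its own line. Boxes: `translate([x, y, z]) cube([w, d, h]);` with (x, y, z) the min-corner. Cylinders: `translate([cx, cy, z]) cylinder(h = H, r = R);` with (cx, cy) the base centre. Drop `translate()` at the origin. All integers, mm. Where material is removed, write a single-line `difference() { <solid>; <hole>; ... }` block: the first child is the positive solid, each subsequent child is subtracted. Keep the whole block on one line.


difference() { translate([522, 395, 0]) cylinder(h = 1679, r = 126); translate([522, 395, 0]) cylinder(h = 1679, r = 41); }


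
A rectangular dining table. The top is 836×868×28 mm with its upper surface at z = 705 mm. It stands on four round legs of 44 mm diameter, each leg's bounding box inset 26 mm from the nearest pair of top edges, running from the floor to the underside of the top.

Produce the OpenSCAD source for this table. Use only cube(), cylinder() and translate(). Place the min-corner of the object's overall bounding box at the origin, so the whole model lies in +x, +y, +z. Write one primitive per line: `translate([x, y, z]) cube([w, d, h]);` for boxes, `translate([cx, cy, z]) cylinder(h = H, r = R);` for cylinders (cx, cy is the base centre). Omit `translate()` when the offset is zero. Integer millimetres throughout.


translate([0, 0, 677]) cube([836, 868, 28]);
translate([48, 48, 0]) cylinder(h = 677, r = 22);
translate([788, 48, 0]) cylinder(h = 677, r = 22);
translate([48, 820, 0]) cylinder(h = 677, r = 22);
translate([788, 820, 0]) cylinder(h = 677, r = 22);


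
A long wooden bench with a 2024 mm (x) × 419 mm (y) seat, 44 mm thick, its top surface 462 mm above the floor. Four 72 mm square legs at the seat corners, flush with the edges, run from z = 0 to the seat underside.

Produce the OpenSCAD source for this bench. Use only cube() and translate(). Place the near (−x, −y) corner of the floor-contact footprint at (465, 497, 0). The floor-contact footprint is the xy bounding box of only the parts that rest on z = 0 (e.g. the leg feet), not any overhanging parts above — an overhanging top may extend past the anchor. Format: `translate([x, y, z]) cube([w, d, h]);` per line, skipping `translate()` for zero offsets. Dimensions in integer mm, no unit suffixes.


translate([465, 497, 418]) cube([2024, 419, 44]);
translate([465, 497, 0]) cube([72, 72, 418]);
translate([465, 844, 0]) cube([72, 72, 418]);
translate([2417, 497, 0]) cube([72, 72, 418]);
translate([2417, 844, 0]) cube([72, 72, 418]);


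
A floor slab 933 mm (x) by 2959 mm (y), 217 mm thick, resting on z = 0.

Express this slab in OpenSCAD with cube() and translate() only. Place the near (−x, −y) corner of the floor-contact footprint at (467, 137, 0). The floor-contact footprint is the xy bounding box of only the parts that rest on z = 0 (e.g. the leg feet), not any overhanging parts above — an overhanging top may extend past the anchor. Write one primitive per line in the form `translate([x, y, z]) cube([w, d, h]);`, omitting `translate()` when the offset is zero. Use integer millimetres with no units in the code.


translate([467, 137, 0]) cube([933, 2959, 217]);


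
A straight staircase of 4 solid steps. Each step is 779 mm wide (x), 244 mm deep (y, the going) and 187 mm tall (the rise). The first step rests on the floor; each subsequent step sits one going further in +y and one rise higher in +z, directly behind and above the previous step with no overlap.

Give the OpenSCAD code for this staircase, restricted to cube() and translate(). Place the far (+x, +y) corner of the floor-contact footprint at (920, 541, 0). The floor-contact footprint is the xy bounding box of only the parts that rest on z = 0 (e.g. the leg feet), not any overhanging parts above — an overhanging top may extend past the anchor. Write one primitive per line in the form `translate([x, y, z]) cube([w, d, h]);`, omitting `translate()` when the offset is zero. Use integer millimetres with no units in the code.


translate([141, 297, 0]) cube([779, 244, 187]);
translate([141, 541, 187]) cube([779, 244, 187]);
translate([141, 785, 374]) cube([779, 244, 187]);
translate([141, 1029, 561]) cube([779, 244, 187]);


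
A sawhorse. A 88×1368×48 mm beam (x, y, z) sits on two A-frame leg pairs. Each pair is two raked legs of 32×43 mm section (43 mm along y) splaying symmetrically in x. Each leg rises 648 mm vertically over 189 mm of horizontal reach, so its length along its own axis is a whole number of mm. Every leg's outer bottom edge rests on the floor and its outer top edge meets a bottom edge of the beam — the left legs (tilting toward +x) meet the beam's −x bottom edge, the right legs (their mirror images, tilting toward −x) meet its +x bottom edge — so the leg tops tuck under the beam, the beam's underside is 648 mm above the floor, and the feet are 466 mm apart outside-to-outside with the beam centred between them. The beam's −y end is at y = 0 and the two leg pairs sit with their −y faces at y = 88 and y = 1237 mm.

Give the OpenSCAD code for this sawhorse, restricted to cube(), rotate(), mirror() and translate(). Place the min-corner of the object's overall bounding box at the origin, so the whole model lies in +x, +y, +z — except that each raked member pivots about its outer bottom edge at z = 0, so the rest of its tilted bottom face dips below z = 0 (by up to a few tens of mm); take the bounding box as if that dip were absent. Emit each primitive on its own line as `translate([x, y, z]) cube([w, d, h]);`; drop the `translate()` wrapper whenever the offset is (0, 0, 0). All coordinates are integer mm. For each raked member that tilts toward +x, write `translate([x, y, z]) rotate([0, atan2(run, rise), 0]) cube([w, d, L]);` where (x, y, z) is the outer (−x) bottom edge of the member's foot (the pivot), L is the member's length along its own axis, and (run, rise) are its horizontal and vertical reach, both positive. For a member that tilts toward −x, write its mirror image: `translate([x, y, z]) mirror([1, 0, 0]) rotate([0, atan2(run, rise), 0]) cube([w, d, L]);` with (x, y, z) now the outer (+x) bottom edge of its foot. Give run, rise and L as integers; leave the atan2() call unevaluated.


// leg length = √(189² + 648²) = 675
// right-leg outer foot x = 2·189 + 88 = 466
// beam min-corner = (189, 0, 648)
translate([189, 0, 648]) cube([88, 1368, 48]);
translate([0, 88, 0]) rotate([0, atan2(189, 648), 0]) cube([32, 43, 675]);
translate([466, 88, 0]) mirror([1, 0, 0]) rotate([0, atan2(189, 648), 0]) cube([32, 43, 675]);
translate([0, 1237, 0]) rotate([0, atan2(189, 648), 0]) cube([32, 43, 675]);
translate([466, 1237, 0]) mirror([1, 0, 0]) rotate([0, atan2(189, 648), 0]) cube([32, 43, 675]);


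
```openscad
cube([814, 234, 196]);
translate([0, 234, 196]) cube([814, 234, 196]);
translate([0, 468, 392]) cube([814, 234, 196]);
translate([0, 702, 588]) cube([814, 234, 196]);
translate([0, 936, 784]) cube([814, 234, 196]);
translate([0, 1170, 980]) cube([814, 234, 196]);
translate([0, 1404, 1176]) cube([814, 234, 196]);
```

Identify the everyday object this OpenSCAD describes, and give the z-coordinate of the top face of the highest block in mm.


A staircase. The total rise is 1372 mm.

7 identical blocks, each offset up and back from the previous — a staircase. Each step is 196 mm tall and there are 7 of them, so the total rise is 7 × 196 = 1372 mm.


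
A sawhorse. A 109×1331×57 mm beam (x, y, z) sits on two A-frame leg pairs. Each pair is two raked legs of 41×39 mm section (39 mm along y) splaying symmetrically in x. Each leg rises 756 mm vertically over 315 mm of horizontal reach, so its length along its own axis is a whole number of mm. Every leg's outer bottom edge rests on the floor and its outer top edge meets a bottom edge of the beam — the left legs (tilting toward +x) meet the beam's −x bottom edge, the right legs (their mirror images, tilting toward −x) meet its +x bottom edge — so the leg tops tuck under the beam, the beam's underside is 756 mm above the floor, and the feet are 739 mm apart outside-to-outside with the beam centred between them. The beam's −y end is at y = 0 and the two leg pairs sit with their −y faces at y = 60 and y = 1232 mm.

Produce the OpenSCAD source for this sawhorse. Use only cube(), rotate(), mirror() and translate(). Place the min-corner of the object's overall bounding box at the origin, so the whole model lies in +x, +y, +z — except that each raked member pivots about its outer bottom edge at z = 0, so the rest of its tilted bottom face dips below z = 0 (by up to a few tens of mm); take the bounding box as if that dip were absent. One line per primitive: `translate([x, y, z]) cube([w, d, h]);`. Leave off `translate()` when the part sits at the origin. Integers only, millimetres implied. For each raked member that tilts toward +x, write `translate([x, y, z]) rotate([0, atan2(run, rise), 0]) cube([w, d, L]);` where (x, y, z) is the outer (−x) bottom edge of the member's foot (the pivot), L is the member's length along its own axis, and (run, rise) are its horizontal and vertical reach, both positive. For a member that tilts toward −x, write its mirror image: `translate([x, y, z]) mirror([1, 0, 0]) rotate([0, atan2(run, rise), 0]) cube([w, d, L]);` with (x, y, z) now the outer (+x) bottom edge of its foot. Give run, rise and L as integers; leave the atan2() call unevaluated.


translate([315, 0, 756]) cube([109, 1331, 57]);
translate([0, 60, 0]) rotate([0, atan2(315, 756), 0]) cube([41, 39, 819]);
translate([739, 60, 0]) mirror([1, 0, 0]) rotate([0, atan2(315, 756), 0]) cube([41, 39, 819]);
translate([0, 1232, 0]) rotate([0, atan2(315, 756), 0]) cube([41, 39, 819]);
translate([739, 1232, 0]) mirror([1, 0, 0]) rotate([0, atan2(315, 756), 0]) cube([41, 39, 819]);


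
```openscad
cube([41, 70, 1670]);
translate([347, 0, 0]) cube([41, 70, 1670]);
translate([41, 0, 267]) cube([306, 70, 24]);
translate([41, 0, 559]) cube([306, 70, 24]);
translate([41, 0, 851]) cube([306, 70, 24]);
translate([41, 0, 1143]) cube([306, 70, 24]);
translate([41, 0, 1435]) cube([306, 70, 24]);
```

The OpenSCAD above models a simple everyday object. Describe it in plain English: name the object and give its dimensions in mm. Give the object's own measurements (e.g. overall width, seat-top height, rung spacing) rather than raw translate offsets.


A straight ladder. Two 41×70 mm vertical rails, 1670 mm tall, stand 388 mm apart (outside-to-outside) with their front faces coplanar on the −y side. 5 rungs, each 70 mm deep and 24 mm tall, span between the inner faces of the rails, front faces flush with the rails. The lowest rung's underside is at z = 267 mm and rungs are spaced 292 mm apart (underside to underside).


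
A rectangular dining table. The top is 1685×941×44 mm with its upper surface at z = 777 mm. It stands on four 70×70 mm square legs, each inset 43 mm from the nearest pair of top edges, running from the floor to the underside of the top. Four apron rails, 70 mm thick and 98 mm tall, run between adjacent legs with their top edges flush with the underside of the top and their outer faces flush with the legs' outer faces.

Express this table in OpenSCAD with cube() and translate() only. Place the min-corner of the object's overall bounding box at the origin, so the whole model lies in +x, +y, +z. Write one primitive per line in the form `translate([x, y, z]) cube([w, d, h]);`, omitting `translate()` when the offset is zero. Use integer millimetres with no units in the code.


// leg_h = 777 - 44 = 733
// apron z = 733 - 98 = 635
translate([0, 0, 733]) cube([1685, 941, 44]);
translate([43, 43, 0]) cube([70, 70, 733]);
translate([1572, 43, 0]) cube([70, 70, 733]);
translate([43, 828, 0]) cube([70, 70, 733]);
translate([1572, 828, 0]) cube([70, 70, 733]);
translate([113, 43, 635]) cube([1459, 70, 98]);
translate([113, 828, 635]) cube([1459, 70, 98]);
translate([43, 113, 635]) cube([70, 715, 98]);
translate([1572, 113, 635]) cube([70, 715, 98]);


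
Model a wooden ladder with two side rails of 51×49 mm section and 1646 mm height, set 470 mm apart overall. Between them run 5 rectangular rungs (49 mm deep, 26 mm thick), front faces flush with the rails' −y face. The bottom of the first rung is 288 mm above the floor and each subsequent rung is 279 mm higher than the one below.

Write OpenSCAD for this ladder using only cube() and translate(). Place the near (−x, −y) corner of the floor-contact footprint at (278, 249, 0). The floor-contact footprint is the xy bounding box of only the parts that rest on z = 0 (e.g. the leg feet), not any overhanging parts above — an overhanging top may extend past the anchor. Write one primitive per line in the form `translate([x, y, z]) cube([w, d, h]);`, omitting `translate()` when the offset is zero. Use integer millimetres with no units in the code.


translate([278, 249, 0]) cube([51, 49, 1646]);
translate([697, 249, 0]) cube([51, 49, 1646]);
translate([329, 249, 288]) cube([368, 49, 26]);
translate([329, 249, 567]) cube([368, 49, 26]);
translate([329, 249, 846]) cube([368, 49, 26]);
translate([329, 249, 1125]) cube([368, 49, 26]);
translate([329, 249, 1404]) cube([368, 49, 26]);


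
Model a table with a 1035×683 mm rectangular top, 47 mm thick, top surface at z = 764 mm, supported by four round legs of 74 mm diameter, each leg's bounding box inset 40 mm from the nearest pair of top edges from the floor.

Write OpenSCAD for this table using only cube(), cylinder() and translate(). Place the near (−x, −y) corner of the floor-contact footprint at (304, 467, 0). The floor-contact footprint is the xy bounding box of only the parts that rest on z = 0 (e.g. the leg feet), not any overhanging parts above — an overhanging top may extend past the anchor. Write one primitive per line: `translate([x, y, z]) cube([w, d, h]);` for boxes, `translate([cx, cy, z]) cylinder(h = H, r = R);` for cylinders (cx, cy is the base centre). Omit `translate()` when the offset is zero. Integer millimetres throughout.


// leg_h = 764 - 47 = 717
translate([264, 427, 717]) cube([1035, 683, 47]);
translate([341, 504, 0]) cylinder(h = 717, r = 37);
translate([1222, 504, 0]) cylinder(h = 717, r = 37);
translate([341, 1033, 0]) cylinder(h = 717, r = 37);
translate([1222, 1033, 0]) cylinder(h = 717, r = 37);


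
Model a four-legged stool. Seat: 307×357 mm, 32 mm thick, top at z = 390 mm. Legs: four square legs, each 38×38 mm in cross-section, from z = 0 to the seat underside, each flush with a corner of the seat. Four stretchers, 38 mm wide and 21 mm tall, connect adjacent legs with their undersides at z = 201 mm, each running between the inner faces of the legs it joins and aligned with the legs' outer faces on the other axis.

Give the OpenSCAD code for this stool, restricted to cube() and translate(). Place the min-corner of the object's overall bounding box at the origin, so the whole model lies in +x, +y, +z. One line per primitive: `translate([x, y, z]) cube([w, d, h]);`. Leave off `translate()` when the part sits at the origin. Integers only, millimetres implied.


translate([0, 0, 358]) cube([307, 357, 32]);
cube([38, 38, 358]);
translate([269, 0, 0]) cube([38, 38, 358]);
translate([0, 319, 0]) cube([38, 38, 358]);
translate([269, 319, 0]) cube([38, 38, 358]);
translate([38, 0, 201]) cube([231, 38, 21]);
translate([38, 319, 201]) cube([231, 38, 21]);
translate([0, 38, 201]) cube([38, 281, 21]);
translate([269, 38, 201]) cube([38, 281, 21]);


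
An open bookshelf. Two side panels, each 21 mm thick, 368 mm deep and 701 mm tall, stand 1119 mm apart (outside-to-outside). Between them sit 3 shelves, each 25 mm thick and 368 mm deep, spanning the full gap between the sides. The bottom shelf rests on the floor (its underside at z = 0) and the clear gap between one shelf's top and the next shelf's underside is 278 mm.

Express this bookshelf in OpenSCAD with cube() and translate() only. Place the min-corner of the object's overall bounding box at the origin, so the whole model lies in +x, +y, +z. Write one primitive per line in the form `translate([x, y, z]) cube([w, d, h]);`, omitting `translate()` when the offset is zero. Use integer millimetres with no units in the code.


cube([21, 368, 701]);
translate([1098, 0, 0]) cube([21, 368, 701]);
translate([21, 0, 0]) cube([1077, 368, 25]);
translate([21, 0, 303]) cube([1077, 368, 25]);
translate([21, 0, 606]) cube([1077, 368, 25]);


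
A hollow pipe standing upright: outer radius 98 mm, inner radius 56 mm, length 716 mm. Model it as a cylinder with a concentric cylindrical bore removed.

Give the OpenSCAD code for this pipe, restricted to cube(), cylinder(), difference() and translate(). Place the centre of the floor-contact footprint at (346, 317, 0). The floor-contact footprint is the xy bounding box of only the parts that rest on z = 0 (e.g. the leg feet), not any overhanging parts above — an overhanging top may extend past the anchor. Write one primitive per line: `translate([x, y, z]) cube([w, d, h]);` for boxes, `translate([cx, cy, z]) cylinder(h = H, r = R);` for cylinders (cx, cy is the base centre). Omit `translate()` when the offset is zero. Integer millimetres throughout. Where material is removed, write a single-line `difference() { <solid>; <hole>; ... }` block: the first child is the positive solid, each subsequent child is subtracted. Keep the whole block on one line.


difference() { translate([346, 317, 0]) cylinder(h = 716, r = 98); translate([346, 317, 0]) cylinder(h = 716, r = 56); }
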